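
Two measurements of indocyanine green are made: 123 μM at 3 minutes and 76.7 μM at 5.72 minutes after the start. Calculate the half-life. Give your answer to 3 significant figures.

3.99 minutes

Over Δt = 5.72 − 3 = 2.72 minutes, the level fell by a factor of 123/76.7 ≈ 1.6037.
n = log₂(1.6037) ≈ 0.68136 half-lives, so t½ = 2.72/0.68136 ≈ 3.992 minutes.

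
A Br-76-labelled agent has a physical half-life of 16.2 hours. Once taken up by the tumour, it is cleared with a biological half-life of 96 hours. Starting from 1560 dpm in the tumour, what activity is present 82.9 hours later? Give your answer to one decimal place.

24.7 dpm

1/t_eff = 1/t_phys + 1/t_biol = 1/16.2 + 1/96 = 0.072145 per hour.
t_eff = 16.2 × 96 / (16.2 + 96) ≈ 13.861 hours.
Remaining = 1560 × (1/2)^(82.9/13.861) = 1560 × (1/2)^5.9808 ≈ 24.701 dpm.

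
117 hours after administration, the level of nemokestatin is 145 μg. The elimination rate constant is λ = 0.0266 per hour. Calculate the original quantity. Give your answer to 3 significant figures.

t½ = ln 2 / λ = 0.69315 / 0.0266 ≈ 26.058 hours.
Number of half-lives elapsed: n = 117/26.058 ≈ 4.49.
A₀ = A × 2^n = 145 × 2^4.49 = 145 × 22.47 ≈ 3258.2 μg.

3260 μg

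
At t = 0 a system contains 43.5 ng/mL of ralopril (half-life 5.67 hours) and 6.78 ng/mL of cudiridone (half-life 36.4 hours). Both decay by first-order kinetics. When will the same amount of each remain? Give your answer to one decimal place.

Set 43.5·(1/2)^(t/5.67) = 6.78·(1/2)^(t/36.4).
Taking log₂: log₂(43.5/6.78) = t·(1/5.67 − 1/36.4).
log₂(6.4159) = 2.6817; 1/5.67 − 1/36.4 = 0.14889.
t = 2.6817 / 0.14889 ≈ 18.01 hours.

18.0 hours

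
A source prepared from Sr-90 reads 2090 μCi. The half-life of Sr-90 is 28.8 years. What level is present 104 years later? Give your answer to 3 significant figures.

Number of half-lives: n = 104/28.8 ≈ 3.6111.
Remaining = 2090 × (1/2)^3.6111 = 2090 × 0.081837 ≈ 171.04 μCi.

171 μCi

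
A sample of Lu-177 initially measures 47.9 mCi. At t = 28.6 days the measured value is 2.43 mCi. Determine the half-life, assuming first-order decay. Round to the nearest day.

A/A₀ = 2.43/47.9 ≈ 0.050731.
n = log₂(19.712) ≈ 4.301 half-lives elapsed in 28.6 days.
t½ = 28.6/4.301 ≈ 6.6496 days.

7 days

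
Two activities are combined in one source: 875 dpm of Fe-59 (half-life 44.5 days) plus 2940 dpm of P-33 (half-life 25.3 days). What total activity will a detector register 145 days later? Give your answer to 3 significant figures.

147 dpm

Fe-59: 875 × (1/2)^(145/44.5) = 875 × (1/2)^3.2584 ≈ 91.437 dpm.
P-33: 2940 × (1/2)^(145/25.3) = 2940 × (1/2)^5.7312 ≈ 55.345 dpm.
Total = 91.437 + 55.345 ≈ 146.78 dpm.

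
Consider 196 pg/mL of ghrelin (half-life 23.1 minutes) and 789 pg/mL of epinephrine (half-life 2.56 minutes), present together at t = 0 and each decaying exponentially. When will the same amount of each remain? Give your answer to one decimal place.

5.8 minutes

Set 196·(1/2)^(t/23.1) = 789·(1/2)^(t/2.56).
Taking log₂: log₂(196/789) = t·(1/23.1 − 1/2.56).
log₂(0.24842) = -2.0092; 1/23.1 − 1/2.56 = -0.34733.
t = -2.0092 / -0.34733 ≈ 5.7845 minutes.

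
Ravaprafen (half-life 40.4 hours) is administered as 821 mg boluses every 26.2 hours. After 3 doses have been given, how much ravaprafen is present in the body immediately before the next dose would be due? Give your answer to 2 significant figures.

The 3 doses were given 78.6, 52.4, 26.2 hours ago.
Total = 821·(1/2)^(78.6/40.4) + 821·(1/2)^(52.4/40.4) + 821·(1/2)^(26.2/40.4)
      = 213.15 + 334.12 + 523.75 ≈ 1071 mg.

1100 mg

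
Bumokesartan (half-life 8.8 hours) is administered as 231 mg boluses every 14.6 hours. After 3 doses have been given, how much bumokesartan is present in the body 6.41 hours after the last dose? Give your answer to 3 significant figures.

198 mg

The 3 doses were given 35.61, 21.01, 6.41 hours ago.
Total = 231·(1/2)^(35.61/8.8) + 231·(1/2)^(21.01/8.8) + 231·(1/2)^(6.41/8.8)
      = 13.979 + 44.147 + 139.42 ≈ 197.55 mg.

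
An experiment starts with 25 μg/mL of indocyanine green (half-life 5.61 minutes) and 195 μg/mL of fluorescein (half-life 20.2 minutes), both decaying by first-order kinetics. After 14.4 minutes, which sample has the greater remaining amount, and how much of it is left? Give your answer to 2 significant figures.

indocyanine green: 25 × (1/2)^2.5668 ≈ 4.2193 μg/mL.
fluorescein: 195 × (1/2)^0.71287 ≈ 118.97 μg/mL.
Fluorescein has more remaining, at ≈ 118.97 μg/mL.

fluorescein, 120 μg/mL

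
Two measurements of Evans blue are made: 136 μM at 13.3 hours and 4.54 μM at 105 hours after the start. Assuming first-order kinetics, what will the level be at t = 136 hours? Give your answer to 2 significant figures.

Over Δt = 105 − 13.3 = 91.7 hours, the level fell by a factor of 136/4.54 ≈ 29.956.
n = log₂(29.956) ≈ 4.9048 half-lives, so t½ = 91.7/4.9048 ≈ 18.696 hours.
From t = 105 to t = 136: 4.54 × (1/2)^((136−105)/18.696) ≈ 1.4385 μM.

1.4 μM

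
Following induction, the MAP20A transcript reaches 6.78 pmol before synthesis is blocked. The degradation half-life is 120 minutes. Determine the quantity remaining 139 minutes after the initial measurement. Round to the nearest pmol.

Number of half-lives: n = 139/120 ≈ 1.1583.
Remaining = 6.78 × (1/2)^1.1583 = 6.78 × 0.44803 ≈ 3.0376 pmol.

3 pmol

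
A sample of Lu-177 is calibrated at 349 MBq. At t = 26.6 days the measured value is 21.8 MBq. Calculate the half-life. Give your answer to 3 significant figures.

6.65 days

A/A₀ = 21.8/349 ≈ 0.062464.
n = log₂(16.009) ≈ 4.0008 half-lives elapsed in 26.6 days.
t½ = 26.6/4.0008 ≈ 6.6486 days.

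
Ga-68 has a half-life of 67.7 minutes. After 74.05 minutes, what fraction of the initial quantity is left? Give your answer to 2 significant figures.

0.47

n = 74.05/67.7 ≈ 1.0938 half-lives.
Fraction remaining = (1/2)^1.0938 ≈ 0.46853.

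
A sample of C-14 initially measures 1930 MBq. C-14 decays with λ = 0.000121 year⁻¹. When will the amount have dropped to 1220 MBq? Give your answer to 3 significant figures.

3790 years

t½ = ln 2 / λ = 0.69315 / 0.000121 ≈ 5728.5 years.
Fraction remaining = 1220/1930 ≈ 0.63212.
n = log₂(1930/1220) = ln(1.582)/ln 2 ≈ 0.66172 half-lives.
t = n × t½ = 0.66172 × 5728.5 ≈ 3790.7 years.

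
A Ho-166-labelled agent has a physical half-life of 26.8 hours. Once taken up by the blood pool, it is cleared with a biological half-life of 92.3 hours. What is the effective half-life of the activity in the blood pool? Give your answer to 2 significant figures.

1/t_eff = 1/t_phys + 1/t_biol = 1/26.8 + 1/92.3 = 0.048148 per hour.
t_eff = 26.8 × 92.3 / (26.8 + 92.3) ≈ 20.769 hours.

21 hours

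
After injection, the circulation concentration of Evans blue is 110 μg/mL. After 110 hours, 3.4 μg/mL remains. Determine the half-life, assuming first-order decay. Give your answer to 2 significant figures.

A/A₀ = 3.4/110 ≈ 0.030909.
n = log₂(32.353) ≈ 5.0158 half-lives elapsed in 110 hours.
t½ = 110/5.0158 ≈ 21.931 hours.

22 hours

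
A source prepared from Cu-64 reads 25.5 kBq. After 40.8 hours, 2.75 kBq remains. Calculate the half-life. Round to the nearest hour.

13 hours

A/A₀ = 2.75/25.5 ≈ 0.10784.
n = log₂(9.2727) ≈ 3.213 half-lives elapsed in 40.8 hours.
t½ = 40.8/3.213 ≈ 12.698 hours.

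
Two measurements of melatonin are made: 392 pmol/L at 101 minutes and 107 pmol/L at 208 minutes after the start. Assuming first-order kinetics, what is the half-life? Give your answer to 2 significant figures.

57 minutes

Over Δt = 208 − 101 = 107 minutes, the level fell by a factor of 392/107 ≈ 3.6636.
n = log₂(3.6636) ≈ 1.8732 half-lives, so t½ = 107/1.8732 ≈ 57.12 minutes.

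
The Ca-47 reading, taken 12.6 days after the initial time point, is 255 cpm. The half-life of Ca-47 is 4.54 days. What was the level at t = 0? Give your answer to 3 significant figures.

Number of half-lives elapsed: n = 12.6/4.54 ≈ 2.7753.
A₀ = A × 2^n = 255 × 2^2.7753 = 255 × 6.8463 ≈ 1745.8 cpm.

1750 cpm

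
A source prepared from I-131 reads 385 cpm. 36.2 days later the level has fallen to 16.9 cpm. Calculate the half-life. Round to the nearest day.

8 days

A/A₀ = 16.9/385 ≈ 0.043896.
n = log₂(22.781) ≈ 4.5098 half-lives elapsed in 36.2 days.
t½ = 36.2/4.5098 ≈ 8.027 days.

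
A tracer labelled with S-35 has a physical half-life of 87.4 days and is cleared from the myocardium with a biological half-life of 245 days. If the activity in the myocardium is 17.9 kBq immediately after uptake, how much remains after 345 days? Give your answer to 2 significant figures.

1/t_eff = 1/t_phys + 1/t_biol = 1/87.4 + 1/245 = 0.015523 per day.
t_eff = 87.4 × 245 / (87.4 + 245) ≈ 64.419 days.
Remaining = 17.9 × (1/2)^(345/64.419) = 17.9 × (1/2)^5.3555 ≈ 0.4372 kBq.

0.44 kBq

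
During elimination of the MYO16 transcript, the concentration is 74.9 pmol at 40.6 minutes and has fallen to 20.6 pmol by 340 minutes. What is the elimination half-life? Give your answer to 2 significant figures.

160 minutes

Over Δt = 340 − 40.6 = 299.4 minutes, the level fell by a factor of 74.9/20.6 ≈ 3.6359.
n = log₂(3.6359) ≈ 1.8623 half-lives, so t½ = 299.4/1.8623 ≈ 160.77 minutes.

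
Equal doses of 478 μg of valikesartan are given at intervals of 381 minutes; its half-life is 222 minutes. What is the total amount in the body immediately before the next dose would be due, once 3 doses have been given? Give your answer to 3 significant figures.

The 3 doses were given 1143, 762, 381 minutes ago.
Total = 478·(1/2)^(1143/222) + 478·(1/2)^(762/222) + 478·(1/2)^(381/222)
      = 13.475 + 44.275 + 145.48 ≈ 203.23 μg.

203 μg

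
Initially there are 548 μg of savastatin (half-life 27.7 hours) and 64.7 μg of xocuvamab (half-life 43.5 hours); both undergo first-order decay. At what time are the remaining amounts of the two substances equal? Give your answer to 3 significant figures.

235 hours

Set 548·(1/2)^(t/27.7) = 64.7·(1/2)^(t/43.5).
Taking log₂: log₂(548/64.7) = t·(1/27.7 − 1/43.5).
log₂(8.4699) = 3.0823; 1/27.7 − 1/43.5 = 0.013113.
t = 3.0823 / 0.013113 ≈ 235.07 hours.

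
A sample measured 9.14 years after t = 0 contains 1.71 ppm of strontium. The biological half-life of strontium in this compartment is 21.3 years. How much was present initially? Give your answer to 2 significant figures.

Number of half-lives elapsed: n = 9.14/21.3 ≈ 0.42911.
A₀ = A × 2^n = 1.71 × 2^0.42911 = 1.71 × 1.3464 ≈ 2.3023 ppm.

2.3 ppm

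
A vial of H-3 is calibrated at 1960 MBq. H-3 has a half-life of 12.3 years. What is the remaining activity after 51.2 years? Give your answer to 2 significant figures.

Number of half-lives: n = 51.2/12.3 ≈ 4.1626.
Remaining = 1960 × (1/2)^4.1626 = 1960 × 0.055838 ≈ 109.44 MBq.

110 MBq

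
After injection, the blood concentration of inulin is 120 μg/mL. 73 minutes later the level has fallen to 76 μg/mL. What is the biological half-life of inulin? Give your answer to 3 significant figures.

A/A₀ = 76/120 ≈ 0.63333.
n = log₂(1.5789) ≈ 0.65896 half-lives elapsed in 73 minutes.
t½ = 73/0.65896 ≈ 110.78 minutes.

111 minutes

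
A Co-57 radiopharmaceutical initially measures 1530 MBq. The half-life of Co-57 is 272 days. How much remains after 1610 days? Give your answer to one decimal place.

Number of half-lives: n = 1610/272 ≈ 5.9191.
Remaining = 1530 × (1/2)^5.9191 = 1530 × 0.016526 ≈ 25.285 MBq.

25.3 MBq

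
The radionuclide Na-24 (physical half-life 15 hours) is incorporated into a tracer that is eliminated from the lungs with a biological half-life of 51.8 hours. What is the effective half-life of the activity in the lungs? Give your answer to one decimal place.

11.6 hours

1/t_eff = 1/t_phys + 1/t_biol = 1/15 + 1/51.8 = 0.085972 per hour.
t_eff = 15 × 51.8 / (15 + 51.8) ≈ 11.632 hours.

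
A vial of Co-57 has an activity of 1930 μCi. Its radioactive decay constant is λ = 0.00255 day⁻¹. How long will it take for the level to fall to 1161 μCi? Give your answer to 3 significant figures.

t½ = ln 2 / λ = 0.69315 / 0.00255 ≈ 271.82 days.
Fraction remaining = 1161/1930 ≈ 0.60155.
n = log₂(1930/1161) = ln(1.6624)/ln 2 ≈ 0.73323 half-lives.
t = n × t½ = 0.73323 × 271.82 ≈ 199.31 days.

199 days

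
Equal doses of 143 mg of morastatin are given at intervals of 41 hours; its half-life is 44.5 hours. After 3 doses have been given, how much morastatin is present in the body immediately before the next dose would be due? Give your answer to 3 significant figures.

136 mg

The 3 doses were given 123, 82, 41 hours ago.
Total = 143·(1/2)^(123/44.5) + 143·(1/2)^(82/44.5) + 143·(1/2)^(41/44.5)
      = 21.051 + 39.868 + 75.506 ≈ 136.43 mg.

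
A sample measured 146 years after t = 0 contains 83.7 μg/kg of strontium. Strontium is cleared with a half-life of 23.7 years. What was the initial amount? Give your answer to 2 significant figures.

Number of half-lives elapsed: n = 146/23.7 ≈ 6.1603.
A₀ = A × 2^n = 83.7 × 2^6.1603 = 83.7 × 71.523 ≈ 5986.5 μg/kg.

6000 μg/kg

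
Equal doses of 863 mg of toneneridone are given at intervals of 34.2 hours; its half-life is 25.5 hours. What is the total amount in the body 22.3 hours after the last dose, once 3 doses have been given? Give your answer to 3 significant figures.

The 3 doses were given 90.7, 56.5, 22.3 hours ago.
Total = 863·(1/2)^(90.7/25.5) + 863·(1/2)^(56.5/25.5) + 863·(1/2)^(22.3/25.5)
      = 73.331 + 185.79 + 470.71 ≈ 729.84 mg.

730 mg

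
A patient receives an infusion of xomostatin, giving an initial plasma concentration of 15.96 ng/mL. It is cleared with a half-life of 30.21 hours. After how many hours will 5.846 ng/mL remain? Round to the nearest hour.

44 hours

Fraction remaining = 5.846/15.96 ≈ 0.36629.
n = log₂(15.96/5.846) = ln(2.7301)/ln 2 ≈ 1.4489 half-lives.
t = n × t½ = 1.4489 × 30.21 ≈ 43.772 hours.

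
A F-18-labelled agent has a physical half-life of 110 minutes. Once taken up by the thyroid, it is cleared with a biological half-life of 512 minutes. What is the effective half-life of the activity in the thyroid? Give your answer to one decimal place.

90.5 minutes

1/t_eff = 1/t_phys + 1/t_biol = 1/110 + 1/512 = 0.011044 per minute.
t_eff = 110 × 512 / (110 + 512) ≈ 90.547 minutes.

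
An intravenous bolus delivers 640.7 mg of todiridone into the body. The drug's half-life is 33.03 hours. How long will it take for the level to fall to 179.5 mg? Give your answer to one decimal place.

60.6 hours

Fraction remaining = 179.5/640.7 ≈ 0.28016.
n = log₂(640.7/179.5) = ln(3.5694)/ln 2 ≈ 1.8357 half-lives.
t = n × t½ = 1.8357 × 33.03 ≈ 60.632 hours.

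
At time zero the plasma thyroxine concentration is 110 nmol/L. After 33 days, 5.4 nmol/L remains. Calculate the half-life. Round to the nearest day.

8 days

A/A₀ = 5.4/110 ≈ 0.049091.
n = log₂(20.37) ≈ 4.3484 half-lives elapsed in 33 days.
t½ = 33/4.3484 ≈ 7.589 days.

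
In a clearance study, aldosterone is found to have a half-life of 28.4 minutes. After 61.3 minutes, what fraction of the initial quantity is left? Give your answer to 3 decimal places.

0.224

n = 61.3/28.4 ≈ 2.1585 half-lives.
Fraction remaining = (1/2)^2.1585 ≈ 0.224.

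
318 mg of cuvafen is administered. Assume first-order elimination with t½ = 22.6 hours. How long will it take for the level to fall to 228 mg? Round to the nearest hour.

11 hours

Fraction remaining = 228/318 ≈ 0.71698.
n = log₂(318/228) = ln(1.3947)/ln 2 ≈ 0.47999 half-lives.
t = n × t½ = 0.47999 × 22.6 ≈ 10.848 hours.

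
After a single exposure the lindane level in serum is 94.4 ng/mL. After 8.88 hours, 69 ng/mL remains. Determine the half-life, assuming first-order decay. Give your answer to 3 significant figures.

A/A₀ = 69/94.4 ≈ 0.73093.
n = log₂(1.3681) ≈ 0.45219 half-lives elapsed in 8.88 hours.
t½ = 8.88/0.45219 ≈ 19.638 hours.

19.6 hours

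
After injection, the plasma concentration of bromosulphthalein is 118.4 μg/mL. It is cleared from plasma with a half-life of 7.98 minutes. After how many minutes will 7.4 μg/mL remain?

7.4/118.4 = 1/16, so 4 half-lives have elapsed.
t = 4 × 7.98 = 31.92 minutes.

31.92 minutes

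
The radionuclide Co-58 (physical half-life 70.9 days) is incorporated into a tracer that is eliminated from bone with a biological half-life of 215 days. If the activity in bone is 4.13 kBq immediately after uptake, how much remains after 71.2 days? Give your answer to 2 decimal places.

1.64 kBq

1/t_eff = 1/t_phys + 1/t_biol = 1/70.9 + 1/215 = 0.018756 per day.
t_eff = 70.9 × 215 / (70.9 + 215) ≈ 53.318 days.
Remaining = 4.13 × (1/2)^(71.2/53.318) = 4.13 × (1/2)^1.3354 ≈ 1.6367 kBq.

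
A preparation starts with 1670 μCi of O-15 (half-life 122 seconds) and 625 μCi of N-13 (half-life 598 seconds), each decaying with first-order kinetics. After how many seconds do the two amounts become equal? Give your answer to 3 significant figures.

217 seconds

Set 1670·(1/2)^(t/122) = 625·(1/2)^(t/598).
Taking log₂: log₂(1670/625) = t·(1/122 − 1/598).
log₂(2.672) = 1.4179; 1/122 − 1/598 = 0.0065245.
t = 1.4179 / 0.0065245 ≈ 217.32 seconds.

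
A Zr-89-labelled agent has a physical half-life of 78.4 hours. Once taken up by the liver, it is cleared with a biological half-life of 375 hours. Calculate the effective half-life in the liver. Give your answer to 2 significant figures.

65 hours

1/t_eff = 1/t_phys + 1/t_biol = 1/78.4 + 1/375 = 0.015422 per hour.
t_eff = 78.4 × 375 / (78.4 + 375) ≈ 64.843 hours.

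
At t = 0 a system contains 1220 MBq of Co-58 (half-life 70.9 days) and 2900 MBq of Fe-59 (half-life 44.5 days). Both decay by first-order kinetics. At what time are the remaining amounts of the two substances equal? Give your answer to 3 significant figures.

Set 1220·(1/2)^(t/70.9) = 2900·(1/2)^(t/44.5).
Taking log₂: log₂(1220/2900) = t·(1/70.9 − 1/44.5).
log₂(0.42069) = -1.2492; 1/70.9 − 1/44.5 = -0.0083675.
t = -1.2492 / -0.0083675 ≈ 149.29 days.

149 days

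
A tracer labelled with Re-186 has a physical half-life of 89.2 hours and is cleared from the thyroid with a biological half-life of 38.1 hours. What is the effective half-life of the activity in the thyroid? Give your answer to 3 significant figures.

1/t_eff = 1/t_phys + 1/t_biol = 1/89.2 + 1/38.1 = 0.037457 per hour.
t_eff = 89.2 × 38.1 / (89.2 + 38.1) ≈ 26.697 hours.

26.7 hours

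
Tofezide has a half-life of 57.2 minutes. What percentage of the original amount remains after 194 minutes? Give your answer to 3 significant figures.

n = 194/57.2 ≈ 3.3916 half-lives.
Fraction remaining = (1/2)^3.3916 ≈ 0.095285, i.e. 9.5285%.

9.53%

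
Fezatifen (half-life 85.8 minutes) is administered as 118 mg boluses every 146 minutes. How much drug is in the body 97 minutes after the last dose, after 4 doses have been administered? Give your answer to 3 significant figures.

77.1 mg

The 4 doses were given 535, 389, 243, 97 minutes ago.
Total = 118·(1/2)^(535/85.8) + 118·(1/2)^(389/85.8) + 118·(1/2)^(243/85.8) + 118·(1/2)^(97/85.8)
      = 1.5661 + 5.0942 + 16.57 + 53.896 ≈ 77.126 mg.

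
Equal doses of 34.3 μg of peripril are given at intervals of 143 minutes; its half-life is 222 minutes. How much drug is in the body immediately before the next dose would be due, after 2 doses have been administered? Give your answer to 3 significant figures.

The 2 doses were given 286, 143 minutes ago.
Total = 34.3·(1/2)^(286/222) + 34.3·(1/2)^(143/222)
      = 14.044 + 21.948 ≈ 35.991 μg.

36.0 μg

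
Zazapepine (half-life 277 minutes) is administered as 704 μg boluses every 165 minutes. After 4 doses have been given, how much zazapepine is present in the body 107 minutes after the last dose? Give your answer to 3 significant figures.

The 4 doses were given 602, 437, 272, 107 minutes ago.
Total = 704·(1/2)^(602/277) + 704·(1/2)^(437/277) + 704·(1/2)^(272/277) + 704·(1/2)^(107/277)
      = 156.08 + 235.86 + 356.43 + 538.63 ≈ 1287 μg.

1290 μg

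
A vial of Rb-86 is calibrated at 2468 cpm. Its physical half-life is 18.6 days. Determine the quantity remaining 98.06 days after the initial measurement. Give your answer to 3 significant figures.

Number of half-lives: n = 98.06/18.6 ≈ 5.272.
Remaining = 2468 × (1/2)^5.272 = 2468 × 0.02588 ≈ 63.871 cpm.

63.9 cpm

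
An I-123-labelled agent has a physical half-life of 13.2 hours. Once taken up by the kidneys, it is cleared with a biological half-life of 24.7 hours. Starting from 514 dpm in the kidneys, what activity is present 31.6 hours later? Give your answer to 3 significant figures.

1/t_eff = 1/t_phys + 1/t_biol = 1/13.2 + 1/24.7 = 0.11624 per hour.
t_eff = 13.2 × 24.7 / (13.2 + 24.7) ≈ 8.6026 hours.
Remaining = 514 × (1/2)^(31.6/8.6026) = 514 × (1/2)^3.6733 ≈ 40.29 dpm.

40.3 dpm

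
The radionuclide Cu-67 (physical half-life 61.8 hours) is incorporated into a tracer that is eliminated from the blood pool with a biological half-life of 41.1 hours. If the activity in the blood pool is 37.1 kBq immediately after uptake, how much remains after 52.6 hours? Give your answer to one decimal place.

1/t_eff = 1/t_phys + 1/t_biol = 1/61.8 + 1/41.1 = 0.040512 per hour.
t_eff = 61.8 × 41.1 / (61.8 + 41.1) ≈ 24.684 hours.
Remaining = 37.1 × (1/2)^(52.6/24.684) = 37.1 × (1/2)^2.1309 ≈ 8.4703 kBq.

8.5 kBq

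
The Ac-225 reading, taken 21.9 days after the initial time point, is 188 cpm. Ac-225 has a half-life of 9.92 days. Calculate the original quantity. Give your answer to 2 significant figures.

Number of half-lives elapsed: n = 21.9/9.92 ≈ 2.2077.
A₀ = A × 2^n = 188 × 2^2.2077 = 188 × 4.6193 ≈ 868.42 cpm.

870 cpm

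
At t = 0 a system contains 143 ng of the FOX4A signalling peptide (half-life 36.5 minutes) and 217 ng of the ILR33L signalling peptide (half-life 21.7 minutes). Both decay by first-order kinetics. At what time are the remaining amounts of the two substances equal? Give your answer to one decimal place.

Set 143·(1/2)^(t/36.5) = 217·(1/2)^(t/21.7).
Taking log₂: log₂(143/217) = t·(1/36.5 − 1/21.7).
log₂(0.65899) = -0.60168; 1/36.5 − 1/21.7 = -0.018686.
t = -0.60168 / -0.018686 ≈ 32.2 minutes.

32.2 minutes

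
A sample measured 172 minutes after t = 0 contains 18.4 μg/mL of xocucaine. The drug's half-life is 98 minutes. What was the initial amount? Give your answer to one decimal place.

62.1 μg/mL

Number of half-lives elapsed: n = 172/98 ≈ 1.7551.
A₀ = A × 2^n = 18.4 × 2^1.7551 = 18.4 × 3.3755 ≈ 62.109 μg/mL.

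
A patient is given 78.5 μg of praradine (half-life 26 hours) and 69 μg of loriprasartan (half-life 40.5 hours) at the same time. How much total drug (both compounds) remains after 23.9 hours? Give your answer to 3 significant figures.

87.3 μg

praradine: 78.5 × (1/2)^(23.9/26) = 78.5 × (1/2)^0.91923 ≈ 41.51 μg.
loriprasartan: 69 × (1/2)^(23.9/40.5) = 69 × (1/2)^0.59012 ≈ 45.836 μg.
Total = 41.51 + 45.836 ≈ 87.346 μg.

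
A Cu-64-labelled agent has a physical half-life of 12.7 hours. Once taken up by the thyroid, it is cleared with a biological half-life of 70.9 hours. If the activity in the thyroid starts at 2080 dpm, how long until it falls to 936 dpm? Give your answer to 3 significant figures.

12.4 hours

1/t_eff = 1/t_phys + 1/t_biol = 1/12.7 + 1/70.9 = 0.092845 per hour.
t_eff = 12.7 × 70.9 / (12.7 + 70.9) ≈ 10.771 hours.
n = log₂(2080/936) ≈ 1.152; t = 1.152 × 10.771 ≈ 12.408 hours.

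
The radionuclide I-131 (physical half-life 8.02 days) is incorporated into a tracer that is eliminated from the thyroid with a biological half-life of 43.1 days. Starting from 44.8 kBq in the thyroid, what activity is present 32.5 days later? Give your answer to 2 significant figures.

1.6 kBq

1/t_eff = 1/t_phys + 1/t_biol = 1/8.02 + 1/43.1 = 0.14789 per day.
t_eff = 8.02 × 43.1 / (8.02 + 43.1) ≈ 6.7618 days.
Remaining = 44.8 × (1/2)^(32.5/6.7618) = 44.8 × (1/2)^4.8064 ≈ 1.601 kBq.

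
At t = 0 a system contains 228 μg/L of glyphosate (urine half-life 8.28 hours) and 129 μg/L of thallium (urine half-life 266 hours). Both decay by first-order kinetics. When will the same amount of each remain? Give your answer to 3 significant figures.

Set 228·(1/2)^(t/8.28) = 129·(1/2)^(t/266).
Taking log₂: log₂(228/129) = t·(1/8.28 − 1/266).
log₂(1.7674) = 0.82166; 1/8.28 − 1/266 = 0.11701.
t = 0.82166 / 0.11701 ≈ 7.0219 hours.

7.02 hours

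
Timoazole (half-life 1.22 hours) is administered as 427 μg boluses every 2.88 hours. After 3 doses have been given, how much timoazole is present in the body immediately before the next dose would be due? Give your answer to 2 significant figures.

100 μg

The 3 doses were given 8.64, 5.76, 2.88 hours ago.
Total = 427·(1/2)^(8.64/1.22) + 427·(1/2)^(5.76/1.22) + 427·(1/2)^(2.88/1.22)
      = 3.1517 + 16.187 + 83.138 ≈ 102.48 μg.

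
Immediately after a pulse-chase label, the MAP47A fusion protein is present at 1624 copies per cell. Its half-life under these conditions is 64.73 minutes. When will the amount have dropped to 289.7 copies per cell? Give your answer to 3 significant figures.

Fraction remaining = 289.7/1624 ≈ 0.17839.
n = log₂(1624/289.7) = ln(5.6058)/ln 2 ≈ 2.4869 half-lives.
t = n × t½ = 2.4869 × 64.73 ≈ 160.98 minutes.

161 minutes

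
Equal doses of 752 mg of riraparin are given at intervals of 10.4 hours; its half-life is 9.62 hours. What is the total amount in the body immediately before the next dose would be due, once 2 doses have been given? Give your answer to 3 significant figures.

523 mg

The 2 doses were given 20.8, 10.4 hours ago.
Total = 752·(1/2)^(20.8/9.62) + 752·(1/2)^(10.4/9.62)
      = 168.01 + 355.45 ≈ 523.46 mg.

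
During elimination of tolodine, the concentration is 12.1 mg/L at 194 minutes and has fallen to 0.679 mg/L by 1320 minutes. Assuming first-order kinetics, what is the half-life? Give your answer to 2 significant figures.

Over Δt = 1320 − 194 = 1126 minutes, the level fell by a factor of 12.1/0.679 ≈ 17.82.
n = log₂(17.82) ≈ 4.1555 half-lives, so t½ = 1126/4.1555 ≈ 270.97 minutes.

270 minutes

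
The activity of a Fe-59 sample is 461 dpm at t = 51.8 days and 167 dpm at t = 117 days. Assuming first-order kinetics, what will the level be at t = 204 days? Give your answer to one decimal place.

Over Δt = 117 − 51.8 = 65.2 days, the level fell by a factor of 461/167 ≈ 2.7605.
n = log₂(2.7605) ≈ 1.4649 half-lives, so t½ = 65.2/1.4649 ≈ 44.508 days.
From t = 117 to t = 204: 167 × (1/2)^((204−117)/44.508) ≈ 43.081 dpm.

43.1 dpm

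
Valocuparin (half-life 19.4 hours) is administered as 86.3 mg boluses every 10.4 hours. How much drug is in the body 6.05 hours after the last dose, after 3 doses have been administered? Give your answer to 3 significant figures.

The 3 doses were given 26.85, 16.45, 6.05 hours ago.
Total = 86.3·(1/2)^(26.85/19.4) + 86.3·(1/2)^(16.45/19.4) + 86.3·(1/2)^(6.05/19.4)
      = 33.066 + 47.946 + 69.524 ≈ 150.54 mg.

151 mg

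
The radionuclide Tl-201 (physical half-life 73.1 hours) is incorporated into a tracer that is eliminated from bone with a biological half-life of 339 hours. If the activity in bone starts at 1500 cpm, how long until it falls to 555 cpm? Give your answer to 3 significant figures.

1/t_eff = 1/t_phys + 1/t_biol = 1/73.1 + 1/339 = 0.01663 per hour.
t_eff = 73.1 × 339 / (73.1 + 339) ≈ 60.133 hours.
n = log₂(1500/555) ≈ 1.4344; t = 1.4344 × 60.133 ≈ 86.255 hours.

86.3 hours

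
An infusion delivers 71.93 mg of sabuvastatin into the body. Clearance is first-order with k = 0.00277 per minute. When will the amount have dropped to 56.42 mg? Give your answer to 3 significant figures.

87.7 minutes

t½ = ln 2 / k = 0.69315 / 0.00277 ≈ 250.23 minutes.
Fraction remaining = 56.42/71.93 ≈ 0.78437.
n = log₂(71.93/56.42) = ln(1.2749)/ln 2 ≈ 0.35039 half-lives.
t = n × t½ = 0.35039 × 250.23 ≈ 87.679 minutes.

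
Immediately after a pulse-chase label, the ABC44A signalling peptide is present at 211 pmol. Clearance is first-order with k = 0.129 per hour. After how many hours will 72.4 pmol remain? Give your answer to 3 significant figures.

8.29 hours

t½ = ln 2 / k = 0.69315 / 0.129 ≈ 5.3732 hours.
Fraction remaining = 72.4/211 ≈ 0.34313.
n = log₂(211/72.4) = ln(2.9144)/ln 2 ≈ 1.5432 half-lives.
t = n × t½ = 1.5432 × 5.3732 ≈ 8.2919 hours.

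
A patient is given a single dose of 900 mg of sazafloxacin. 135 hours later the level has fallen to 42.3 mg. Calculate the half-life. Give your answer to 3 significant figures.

A/A₀ = 42.3/900 ≈ 0.047.
n = log₂(21.277) ≈ 4.4112 half-lives elapsed in 135 hours.
t½ = 135/4.4112 ≈ 30.604 hours.

30.6 hours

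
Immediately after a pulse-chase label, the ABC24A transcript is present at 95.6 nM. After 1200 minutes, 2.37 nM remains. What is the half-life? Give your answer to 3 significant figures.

225 minutes

A/A₀ = 2.37/95.6 ≈ 0.024791.
n = log₂(40.338) ≈ 5.3341 half-lives elapsed in 1200 minutes.
t½ = 1200/5.3341 ≈ 224.97 minutes.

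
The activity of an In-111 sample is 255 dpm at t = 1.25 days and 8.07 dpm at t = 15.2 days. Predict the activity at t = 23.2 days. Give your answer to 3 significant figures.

Over Δt = 15.2 − 1.25 = 13.95 days, the level fell by a factor of 255/8.07 ≈ 31.599.
n = log₂(31.599) ≈ 4.9818 half-lives, so t½ = 13.95/4.9818 ≈ 2.8002 days.
From t = 15.2 to t = 23.2: 8.07 × (1/2)^((23.2−15.2)/2.8002) ≈ 1.1139 dpm.

1.11 dpm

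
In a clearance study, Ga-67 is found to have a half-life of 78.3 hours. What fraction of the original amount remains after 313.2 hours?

0.0625

n = 313.2/78.3 ≈ 4 half-lives.
Fraction remaining = (1/2)^4 ≈ 0.0625.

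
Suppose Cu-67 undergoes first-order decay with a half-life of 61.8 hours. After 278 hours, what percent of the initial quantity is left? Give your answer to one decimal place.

4.4%

n = 278/61.8 ≈ 4.4984 half-lives.
Fraction remaining = (1/2)^4.4984 ≈ 0.044244, i.e. 4.4244%.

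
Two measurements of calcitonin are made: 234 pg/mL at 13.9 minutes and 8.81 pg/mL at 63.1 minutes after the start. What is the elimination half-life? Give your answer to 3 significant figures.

10.4 minutes

Over Δt = 63.1 − 13.9 = 49.2 minutes, the level fell by a factor of 234/8.81 ≈ 26.561.
n = log₂(26.561) ≈ 4.7312 half-lives, so t½ = 49.2/4.7312 ≈ 10.399 minutes.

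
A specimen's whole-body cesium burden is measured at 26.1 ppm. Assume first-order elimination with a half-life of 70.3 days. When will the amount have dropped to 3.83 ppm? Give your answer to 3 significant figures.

195 days

Fraction remaining = 3.83/26.1 ≈ 0.14674.
n = log₂(26.1/3.83) = ln(6.8146)/ln 2 ≈ 2.7686 half-lives.
t = n × t½ = 2.7686 × 70.3 ≈ 194.63 days.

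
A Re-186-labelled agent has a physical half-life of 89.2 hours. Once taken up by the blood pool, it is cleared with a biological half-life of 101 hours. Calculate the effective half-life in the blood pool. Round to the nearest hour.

1/t_eff = 1/t_phys + 1/t_biol = 1/89.2 + 1/101 = 0.021112 per hour.
t_eff = 89.2 × 101 / (89.2 + 101) ≈ 47.367 hours.

47 hours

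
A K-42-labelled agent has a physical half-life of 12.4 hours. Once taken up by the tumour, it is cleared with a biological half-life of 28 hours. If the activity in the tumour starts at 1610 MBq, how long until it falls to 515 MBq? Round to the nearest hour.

14 hours

1/t_eff = 1/t_phys + 1/t_biol = 1/12.4 + 1/28 = 0.11636 per hour.
t_eff = 12.4 × 28 / (12.4 + 28) ≈ 8.5941 hours.
n = log₂(1610/515) ≈ 1.6444; t = 1.6444 × 8.5941 ≈ 14.132 hours.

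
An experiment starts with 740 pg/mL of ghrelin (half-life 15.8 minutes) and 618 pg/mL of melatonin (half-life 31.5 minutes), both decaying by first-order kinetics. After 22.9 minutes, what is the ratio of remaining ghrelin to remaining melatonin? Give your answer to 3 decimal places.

0.726

ghrelin: 740 × (1/2)^(22.9/15.8) = 740 × (1/2)^1.4494 ≈ 270.97 pg/mL.
melatonin: 618 × (1/2)^(22.9/31.5) = 618 × (1/2)^0.72698 ≈ 373.37 pg/mL.
Ratio ≈ 270.97 / 373.37 ≈ 0.72575.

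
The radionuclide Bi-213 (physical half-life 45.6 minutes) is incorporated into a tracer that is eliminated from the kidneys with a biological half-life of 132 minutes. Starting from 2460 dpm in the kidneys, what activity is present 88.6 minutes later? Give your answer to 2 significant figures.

400 dpm

1/t_eff = 1/t_phys + 1/t_biol = 1/45.6 + 1/132 = 0.029506 per minute.
t_eff = 45.6 × 132 / (45.6 + 132) ≈ 33.892 minutes.
Remaining = 2460 × (1/2)^(88.6/33.892) = 2460 × (1/2)^2.6142 ≈ 401.78 dpm.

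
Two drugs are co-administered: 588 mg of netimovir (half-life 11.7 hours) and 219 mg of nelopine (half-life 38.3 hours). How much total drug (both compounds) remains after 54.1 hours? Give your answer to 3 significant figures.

106 mg

netimovir: 588 × (1/2)^(54.1/11.7) = 588 × (1/2)^4.6239 ≈ 23.847 mg.
nelopine: 219 × (1/2)^(54.1/38.3) = 219 × (1/2)^1.4125 ≈ 82.268 mg.
Total = 23.847 + 82.268 ≈ 106.11 mg.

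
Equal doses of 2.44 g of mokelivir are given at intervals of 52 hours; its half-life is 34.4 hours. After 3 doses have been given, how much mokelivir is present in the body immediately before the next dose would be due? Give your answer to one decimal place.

1.3 g

The 3 doses were given 156, 104, 52 hours ago.
Total = 2.44·(1/2)^(156/34.4) + 2.44·(1/2)^(104/34.4) + 2.44·(1/2)^(52/34.4)
      = 0.10526 + 0.30012 + 0.85575 ≈ 1.2611 g.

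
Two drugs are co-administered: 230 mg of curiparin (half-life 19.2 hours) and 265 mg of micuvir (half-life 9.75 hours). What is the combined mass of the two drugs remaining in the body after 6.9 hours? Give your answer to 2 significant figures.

curiparin: 230 × (1/2)^(6.9/19.2) = 230 × (1/2)^0.35938 ≈ 179.29 mg.
micuvir: 265 × (1/2)^(6.9/9.75) = 265 × (1/2)^0.70769 ≈ 162.26 mg.
Total = 179.29 + 162.26 ≈ 341.54 mg.

340 mg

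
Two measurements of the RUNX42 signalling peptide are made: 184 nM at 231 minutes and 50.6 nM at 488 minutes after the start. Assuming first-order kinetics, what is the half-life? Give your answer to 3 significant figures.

138 minutes

Over Δt = 488 − 231 = 257 minutes, the level fell by a factor of 184/50.6 ≈ 3.6364.
n = log₂(3.6364) ≈ 1.8625 half-lives, so t½ = 257/1.8625 ≈ 137.99 minutes.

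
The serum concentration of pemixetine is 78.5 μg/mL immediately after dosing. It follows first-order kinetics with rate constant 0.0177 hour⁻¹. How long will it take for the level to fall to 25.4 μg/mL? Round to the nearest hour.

t½ = ln 2 / k = 0.69315 / 0.0177 ≈ 39.161 hours.
Fraction remaining = 25.4/78.5 ≈ 0.32357.
n = log₂(78.5/25.4) = ln(3.0906)/ln 2 ≈ 1.6279 half-lives.
t = n × t½ = 1.6279 × 39.161 ≈ 63.749 hours.

64 hours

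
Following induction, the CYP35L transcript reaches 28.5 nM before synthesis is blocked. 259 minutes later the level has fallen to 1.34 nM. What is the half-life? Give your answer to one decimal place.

58.7 minutes

A/A₀ = 1.34/28.5 ≈ 0.047018.
n = log₂(21.269) ≈ 4.4107 half-lives elapsed in 259 minutes.
t½ = 259/4.4107 ≈ 58.721 minutes.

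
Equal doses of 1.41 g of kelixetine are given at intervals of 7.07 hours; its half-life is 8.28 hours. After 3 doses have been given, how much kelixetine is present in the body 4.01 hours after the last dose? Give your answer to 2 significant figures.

1.9 g

The 3 doses were given 18.15, 11.08, 4.01 hours ago.
Total = 1.41·(1/2)^(18.15/8.28) + 1.41·(1/2)^(11.08/8.28) + 1.41·(1/2)^(4.01/8.28)
      = 0.30857 + 0.55769 + 1.0079 ≈ 1.8742 g.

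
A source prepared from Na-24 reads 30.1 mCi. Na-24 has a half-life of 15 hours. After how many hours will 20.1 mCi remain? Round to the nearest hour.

Fraction remaining = 20.1/30.1 ≈ 0.66777.
n = log₂(30.1/20.1) = ln(1.4975)/ln 2 ≈ 0.58257 half-lives.
t = n × t½ = 0.58257 × 15 ≈ 8.7385 hours.

9 hours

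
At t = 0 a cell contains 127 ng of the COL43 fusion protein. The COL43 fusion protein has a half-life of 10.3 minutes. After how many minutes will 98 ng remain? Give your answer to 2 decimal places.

Fraction remaining = 98/127 ≈ 0.77165.
n = log₂(127/98) = ln(1.2959)/ln 2 ≈ 0.37397 half-lives.
t = n × t½ = 0.37397 × 10.3 ≈ 3.8519 minutes.

3.85 minutes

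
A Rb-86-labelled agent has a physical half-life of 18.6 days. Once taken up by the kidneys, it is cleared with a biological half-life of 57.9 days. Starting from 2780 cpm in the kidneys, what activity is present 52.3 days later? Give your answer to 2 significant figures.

210 cpm

1/t_eff = 1/t_phys + 1/t_biol = 1/18.6 + 1/57.9 = 0.071035 per day.
t_eff = 18.6 × 57.9 / (18.6 + 57.9) ≈ 14.078 days.
Remaining = 2780 × (1/2)^(52.3/14.078) = 2780 × (1/2)^3.7151 ≈ 211.68 cpm.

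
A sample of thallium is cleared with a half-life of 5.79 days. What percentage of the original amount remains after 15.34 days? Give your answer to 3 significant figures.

15.9%

n = 15.34/5.79 ≈ 2.6494 half-lives.
Fraction remaining = (1/2)^2.6494 ≈ 0.15939, i.e. 15.939%.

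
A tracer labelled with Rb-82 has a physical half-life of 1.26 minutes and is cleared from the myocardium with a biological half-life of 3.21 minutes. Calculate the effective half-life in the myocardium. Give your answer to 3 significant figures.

1/t_eff = 1/t_phys + 1/t_biol = 1/1.26 + 1/3.21 = 1.1052 per minute.
t_eff = 1.26 × 3.21 / (1.26 + 3.21) ≈ 0.90483 minutes.

0.905 minutes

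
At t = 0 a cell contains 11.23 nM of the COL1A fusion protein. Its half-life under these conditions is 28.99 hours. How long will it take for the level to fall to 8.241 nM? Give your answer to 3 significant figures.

Fraction remaining = 8.241/11.23 ≈ 0.73384.
n = log₂(11.23/8.241) = ln(1.3627)/ln 2 ≈ 0.44647 half-lives.
t = n × t½ = 0.44647 × 28.99 ≈ 12.943 hours.

12.9 hours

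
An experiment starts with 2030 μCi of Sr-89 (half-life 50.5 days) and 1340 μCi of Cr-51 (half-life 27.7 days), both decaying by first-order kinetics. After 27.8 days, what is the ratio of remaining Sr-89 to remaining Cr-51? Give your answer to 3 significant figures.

2.07

Sr-89: 2030 × (1/2)^(27.8/50.5) = 2030 × (1/2)^0.5505 ≈ 1386.1 μCi.
Cr-51: 1340 × (1/2)^(27.8/27.7) = 1340 × (1/2)^1.0036 ≈ 668.33 μCi.
Ratio ≈ 1386.1 / 668.33 ≈ 2.0739.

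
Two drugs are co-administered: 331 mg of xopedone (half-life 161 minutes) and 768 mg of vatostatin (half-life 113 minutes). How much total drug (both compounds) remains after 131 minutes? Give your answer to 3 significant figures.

xopedone: 331 × (1/2)^(131/161) = 331 × (1/2)^0.81366 ≈ 188.32 mg.
vatostatin: 768 × (1/2)^(131/113) = 768 × (1/2)^1.1593 ≈ 343.86 mg.
Total = 188.32 + 343.86 ≈ 532.18 mg.

532 mg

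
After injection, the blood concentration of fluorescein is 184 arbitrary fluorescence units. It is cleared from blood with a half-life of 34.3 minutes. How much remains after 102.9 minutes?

Elapsed time is 3 half-lives (102.9/34.3).
Each half-life halves the amount: 184 × (1/2)^3 = 184/8 = 23 arbitrary fluorescence units.

23 arbitrary fluorescence units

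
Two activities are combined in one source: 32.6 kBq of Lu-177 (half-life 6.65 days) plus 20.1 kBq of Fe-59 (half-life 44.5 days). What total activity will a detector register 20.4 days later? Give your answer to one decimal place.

Lu-177: 32.6 × (1/2)^(20.4/6.65) = 32.6 × (1/2)^3.0677 ≈ 3.8883 kBq.
Fe-59: 20.1 × (1/2)^(20.4/44.5) = 20.1 × (1/2)^0.45843 ≈ 14.628 kBq.
Total = 3.8883 + 14.628 ≈ 18.517 kBq.

18.5 kBq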